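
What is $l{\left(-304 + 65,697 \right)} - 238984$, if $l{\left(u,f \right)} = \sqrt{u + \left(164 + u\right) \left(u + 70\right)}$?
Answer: $-238984 + 2 \sqrt{3109} \approx -2.3887 \cdot 10^{5}$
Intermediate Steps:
$l{\left(u,f \right)} = \sqrt{u + \left(70 + u\right) \left(164 + u\right)}$ ($l{\left(u,f \right)} = \sqrt{u + \left(164 + u\right) \left(70 + u\right)} = \sqrt{u + \left(70 + u\right) \left(164 + u\right)}$)
$l{\left(-304 + 65,697 \right)} - 238984 = \sqrt{11480 + \left(-304 + 65\right)^{2} + 235 \left(-304 + 65\right)} - 238984 = \sqrt{11480 + \left(-239\right)^{2} + 235 \left(-239\right)} - 238984 = \sqrt{11480 + 57121 - 56165} - 238984 = \sqrt{12436} - 238984 = 2 \sqrt{3109} - 238984 = -238984 + 2 \sqrt{3109}$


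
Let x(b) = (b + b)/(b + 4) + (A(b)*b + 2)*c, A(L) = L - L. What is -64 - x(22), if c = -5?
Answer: -724/13 ≈ -55.692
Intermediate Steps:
A(L) = 0
x(b) = -10 + 2*b/(4 + b) (x(b) = (b + b)/(b + 4) + (0*b + 2)*(-5) = (2*b)/(4 + b) + (0 + 2)*(-5) = 2*b/(4 + b) + 2*(-5) = 2*b/(4 + b) - 10 = -10 + 2*b/(4 + b))
-64 - x(22) = -64 - 8*(-5 - 1*22)/(4 + 22) = -64 - 8*(-5 - 22)/26 = -64 - 8*(-27)/26 = -64 - 1*(-108/13) = -64 + 108/13 = -724/13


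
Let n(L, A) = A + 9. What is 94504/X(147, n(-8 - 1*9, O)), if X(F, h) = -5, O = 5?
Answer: -94504/5 ≈ -18901.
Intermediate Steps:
n(L, A) = 9 + A
94504/X(147, n(-8 - 1*9, O)) = 94504/(-5) = 94504*(-1/5) = -94504/5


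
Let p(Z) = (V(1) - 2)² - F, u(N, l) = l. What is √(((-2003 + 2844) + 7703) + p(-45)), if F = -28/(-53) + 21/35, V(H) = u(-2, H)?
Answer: √599993390/265 ≈ 92.433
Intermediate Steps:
V(H) = H
F = 299/265 (F = -28*(-1/53) + 21*(1/35) = 28/53 + ⅗ = 299/265 ≈ 1.1283)
p(Z) = -34/265 (p(Z) = (1 - 2)² - 1*299/265 = (-1)² - 299/265 = 1 - 299/265 = -34/265)
√(((-2003 + 2844) + 7703) + p(-45)) = √(((-2003 + 2844) + 7703) - 34/265) = √((841 + 7703) - 34/265) = √(8544 - 34/265) = √(2264126/265) = √599993390/265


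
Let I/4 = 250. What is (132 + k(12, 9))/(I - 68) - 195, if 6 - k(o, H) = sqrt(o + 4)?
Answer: -90803/466 ≈ -194.86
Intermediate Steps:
I = 1000 (I = 4*250 = 1000)
k(o, H) = 6 - sqrt(4 + o) (k(o, H) = 6 - sqrt(o + 4) = 6 - sqrt(4 + o))
(132 + k(12, 9))/(I - 68) - 195 = (132 + (6 - sqrt(4 + 12)))/(1000 - 68) - 195 = (132 + (6 - sqrt(16)))/932 - 195 = (132 + (6 - 1*4))*(1/932) - 195 = (132 + (6 - 4))*(1/932) - 195 = (132 + 2)*(1/932) - 195 = 134*(1/932) - 195 = 67/466 - 195 = -90803/466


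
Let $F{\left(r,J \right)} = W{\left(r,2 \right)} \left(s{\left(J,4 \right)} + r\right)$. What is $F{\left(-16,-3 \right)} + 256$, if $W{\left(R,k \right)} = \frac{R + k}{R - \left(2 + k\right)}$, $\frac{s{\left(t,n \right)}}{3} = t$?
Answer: $\frac{477}{2} \approx 238.5$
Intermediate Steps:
$s{\left(t,n \right)} = 3 t$
$W{\left(R,k \right)} = \frac{R + k}{-2 + R - k}$
$F{\left(r,J \right)} = \frac{\left(-2 - r\right) \left(r + 3 J\right)}{4 - r}$ ($F{\left(r,J \right)} = \frac{- r - 2}{2 + 2 - r} \left(3 J + r\right) = \frac{- r - 2}{4 - r} \left(r + 3 J\right) = \frac{-2 - r}{4 - r} \left(r + 3 J\right) = \frac{\left(-2 - r\right) \left(r + 3 J\right)}{4 - r}$)
$F{\left(-16,-3 \right)} + 256 = \frac{\left(2 - 16\right) \left(-16 + 3 \left(-3\right)\right)}{-4 - 16} + 256 = \frac{1}{-20} \left(-14\right) \left(-16 - 9\right) + 256 = \left(- \frac{1}{20}\right) \left(-14\right) \left(-25\right) + 256 = - \frac{35}{2} + 256 = \frac{477}{2}$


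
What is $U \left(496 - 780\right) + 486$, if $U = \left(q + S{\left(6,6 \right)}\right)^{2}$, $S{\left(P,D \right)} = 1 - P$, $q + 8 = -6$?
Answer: $-102038$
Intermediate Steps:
$q = -14$ ($q = -8 - 6 = -14$)
$U = 361$ ($U = \left(-14 + \left(1 - 6\right)\right)^{2} = \left(-14 - 5\right)^{2} = \left(-19\right)^{2} = 361$)
$U \left(496 - 780\right) + 486 = 361 \left(496 - 780\right) + 486 = 361 \left(-284\right) + 486 = -102524 + 486 = -102038$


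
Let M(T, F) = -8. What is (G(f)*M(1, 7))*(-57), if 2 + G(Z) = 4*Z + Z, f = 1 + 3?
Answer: 8208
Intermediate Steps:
f = 4
G(Z) = -2 + 5*Z (G(Z) = -2 + (4*Z + Z) = -2 + 5*Z)
(G(f)*M(1, 7))*(-57) = ((-2 + 5*4)*(-8))*(-57) = ((-2 + 20)*(-8))*(-57) = (18*(-8))*(-57) = -144*(-57) = 8208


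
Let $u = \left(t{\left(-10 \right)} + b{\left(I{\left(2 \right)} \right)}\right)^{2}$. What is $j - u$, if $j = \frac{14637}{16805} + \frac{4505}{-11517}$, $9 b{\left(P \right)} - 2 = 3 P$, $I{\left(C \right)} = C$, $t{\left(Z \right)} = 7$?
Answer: $- \frac{322709634487}{5225665995} \approx -61.755$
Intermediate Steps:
$b{\left(P \right)} = \frac{2}{9} + \frac{P}{3}$ ($b{\left(P \right)} = \frac{2}{9} + \frac{3 P}{9} = \frac{2}{9} + \frac{P}{3}$)
$j = \frac{92867804}{193543185}$ ($j = 14637 \cdot \frac{1}{16805} + 4505 \left(- \frac{1}{11517}\right) = \frac{14637}{16805} - \frac{4505}{11517} = \frac{92867804}{193543185} \approx 0.47983$)
$u = \frac{5041}{81}$ ($u = \left(7 + \left(\frac{2}{9} + \frac{1}{3} \cdot 2\right)\right)^{2} = \left(7 + \left(\frac{2}{9} + \frac{2}{3}\right)\right)^{2} = \left(7 + \frac{8}{9}\right)^{2} = \left(\frac{71}{9}\right)^{2} = \frac{5041}{81} \approx 62.235$)
$j - u = \frac{92867804}{193543185} - \frac{5041}{81} = - \frac{322709634487}{5225665995}$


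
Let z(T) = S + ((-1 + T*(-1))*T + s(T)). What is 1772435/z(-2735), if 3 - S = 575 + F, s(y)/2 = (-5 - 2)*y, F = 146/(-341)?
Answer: -86342905/362423158 ≈ -0.23824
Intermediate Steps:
F = -146/341 (F = 146*(-1/341) = -146/341 ≈ -0.42815)
s(y) = -14*y (s(y) = 2*((-5 - 2)*y) = 2*(-7*y) = -14*y)
S = -194906/341 (S = 3 - (575 - 146/341) = 3 - 1*195929/341 = 3 - 195929/341 = -194906/341 ≈ -571.57)
z(T) = -194906/341 - 14*T + T*(-1 - T) (z(T) = -194906/341 + ((-1 + T*(-1))*T - 14*T) = -194906/341 + ((-1 - T)*T - 14*T) = -194906/341 + (T*(-1 - T) - 14*T) = -194906/341 + (-14*T + T*(-1 - T)) = -194906/341 - 14*T + T*(-1 - T))
1772435/z(-2735) = 1772435/(-194906/341 - 1*(-2735)² - 15*(-2735)) = 1772435/(-194906/341 - 1*7480225 + 41025) = 1772435/(-194906/341 - 7480225 + 41025) = 1772435/(-2536962106/341) = 1772435*(-341/2536962106) = -86342905/362423158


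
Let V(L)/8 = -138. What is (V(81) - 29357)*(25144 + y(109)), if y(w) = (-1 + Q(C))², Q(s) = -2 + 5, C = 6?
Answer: -766033228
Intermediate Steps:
V(L) = -1104 (V(L) = 8*(-138) = -1104)
Q(s) = 3
y(w) = 4 (y(w) = (-1 + 3)² = 2² = 4)
(V(81) - 29357)*(25144 + y(109)) = (-1104 - 29357)*(25144 + 4) = -30461*25148 = -766033228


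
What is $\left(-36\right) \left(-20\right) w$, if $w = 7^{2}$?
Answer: $35280$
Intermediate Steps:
$w = 49$
$\left(-36\right) \left(-20\right) w = \left(-36\right) \left(-20\right) 49 = 720 \cdot 49 = 35280$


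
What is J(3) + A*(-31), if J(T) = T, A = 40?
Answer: -1237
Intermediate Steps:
J(3) + A*(-31) = 3 + 40*(-31) = 3 - 1240 = -1237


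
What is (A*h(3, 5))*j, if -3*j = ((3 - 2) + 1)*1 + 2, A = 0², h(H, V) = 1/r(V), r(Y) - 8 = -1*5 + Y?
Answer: 0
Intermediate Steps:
r(Y) = 3 + Y (r(Y) = 8 + (-1*5 + Y) = 8 + (-5 + Y) = 3 + Y)
h(H, V) = 1/(3 + V)
A = 0
j = -4/3 (j = -(((3 - 2) + 1)*1 + 2)/3 = -((1 + 1)*1 + 2)/3 = -(2*1 + 2)/3 = -(2 + 2)/3 = -⅓*4 = -4/3 ≈ -1.3333)
(A*h(3, 5))*j = (0/(3 + 5))*(-4/3) = (0/8)*(-4/3) = (0*(⅛))*(-4/3) = 0*(-4/3) = 0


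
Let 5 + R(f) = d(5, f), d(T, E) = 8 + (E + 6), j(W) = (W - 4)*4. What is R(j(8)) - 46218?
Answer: -46193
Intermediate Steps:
j(W) = -16 + 4*W (j(W) = (-4 + W)*4 = -16 + 4*W)
d(T, E) = 14 + E (d(T, E) = 8 + (6 + E) = 14 + E)
R(f) = 9 + f (R(f) = -5 + (14 + f) = 9 + f)
R(j(8)) - 46218 = (9 + (-16 + 4*8)) - 46218 = (9 + (-16 + 32)) - 46218 = (9 + 16) - 46218 = 25 - 46218 = -46193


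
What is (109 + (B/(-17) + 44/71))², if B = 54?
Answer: 16506339529/1456849 ≈ 11330.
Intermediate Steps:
(109 + (B/(-17) + 44/71))² = (109 + (54/(-17) + 44/71))² = (109 + (54*(-1/17) + 44*(1/71)))² = (109 + (-54/17 + 44/71))² = (109 - 3086/1207)² = (128477/1207)² = 16506339529/1456849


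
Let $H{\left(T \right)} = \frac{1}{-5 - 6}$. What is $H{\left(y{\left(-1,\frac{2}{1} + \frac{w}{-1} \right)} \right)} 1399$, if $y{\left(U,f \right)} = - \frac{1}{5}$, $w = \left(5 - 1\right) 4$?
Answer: $- \frac{1399}{11} \approx -127.18$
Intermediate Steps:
$w = 16$ ($w = 4 \cdot 4 = 16$)
$y{\left(U,f \right)} = - \frac{1}{5}$ ($y{\left(U,f \right)} = \left(-1\right) \frac{1}{5} = - \frac{1}{5}$)
$H{\left(T \right)} = - \frac{1}{11}$ ($H{\left(T \right)} = \frac{1}{-11} = - \frac{1}{11}$)
$H{\left(y{\left(-1,\frac{2}{1} + \frac{w}{-1} \right)} \right)} 1399 = \left(- \frac{1}{11}\right) 1399 = - \frac{1399}{11}$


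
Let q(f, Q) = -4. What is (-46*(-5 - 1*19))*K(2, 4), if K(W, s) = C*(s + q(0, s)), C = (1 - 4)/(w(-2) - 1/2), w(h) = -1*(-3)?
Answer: 0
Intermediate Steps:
w(h) = 3
C = -6/5 (C = (1 - 4)/(3 - 1/2) = -3/(3 - 1*½) = -3/(3 - ½) = -3/5/2 = -3*⅖ = -6/5 ≈ -1.2000)
K(W, s) = 24/5 - 6*s/5 (K(W, s) = -6*(s - 4)/5 = -6*(-4 + s)/5 = 24/5 - 6*s/5)
(-46*(-5 - 1*19))*K(2, 4) = (-46*(-5 - 1*19))*(24/5 - 6/5*4) = (-46*(-5 - 19))*(24/5 - 24/5) = -46*(-24)*0 = 1104*0 = 0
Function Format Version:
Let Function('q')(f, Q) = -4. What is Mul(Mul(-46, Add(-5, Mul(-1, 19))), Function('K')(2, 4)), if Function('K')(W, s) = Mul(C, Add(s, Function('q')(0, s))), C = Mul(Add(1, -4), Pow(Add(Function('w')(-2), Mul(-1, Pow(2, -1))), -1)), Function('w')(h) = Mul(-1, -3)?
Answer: 0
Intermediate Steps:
Function('w')(h) = 3
C = Rational(-6, 5) (C = Mul(Add(1, -4), Pow(Add(3, Mul(-1, Pow(2, -1))), -1)) = Mul(-3, Pow(Add(3, Mul(-1, Rational(1, 2))), -1)) = Mul(-3, Pow(Add(3, Rational(-1, 2)), -1)) = Mul(-3, Pow(Rational(5, 2), -1)) = Mul(-3, Rational(2, 5)) = Rational(-6, 5) ≈ -1.2000)
Function('K')(W, s) = Add(Rational(24, 5), Mul(Rational(-6, 5), s)) (Function('K')(W, s) = Mul(Rational(-6, 5), Add(s, -4)) = Mul(Rational(-6, 5), Add(-4, s)) = Add(Rational(24, 5), Mul(Rational(-6, 5), s)))
Mul(Mul(-46, Add(-5, Mul(-1, 19))), Function('K')(2, 4)) = Mul(Mul(-46, Add(-5, Mul(-1, 19))), Add(Rational(24, 5), Mul(Rational(-6, 5), 4))) = Mul(Mul(-46, Add(-5, -19)), Add(Rational(24, 5), Rational(-24, 5))) = Mul(Mul(-46, -24), 0) = Mul(1104, 0) = 0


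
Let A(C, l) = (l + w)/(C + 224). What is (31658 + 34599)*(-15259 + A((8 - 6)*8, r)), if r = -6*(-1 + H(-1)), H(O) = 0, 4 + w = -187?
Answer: -48531198533/48 ≈ -1.0111e+9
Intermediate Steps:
w = -191 (w = -4 - 187 = -191)
r = 6 (r = -6*(-1 + 0) = -6*(-1) = 6)
A(C, l) = (-191 + l)/(224 + C) (A(C, l) = (l - 191)/(C + 224) = (-191 + l)/(224 + C))
(31658 + 34599)*(-15259 + A((8 - 6)*8, r)) = (31658 + 34599)*(-15259 + (-191 + 6)/(224 + (8 - 6)*8)) = 66257*(-15259 - 185/(224 + 2*8)) = 66257*(-15259 - 185/(224 + 16)) = 66257*(-15259 - 185/240) = 66257*(-15259 + (1/240)*(-185)) = 66257*(-15259 - 37/48) = 66257*(-732469/48) = -48531198533/48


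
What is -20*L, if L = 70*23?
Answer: -32200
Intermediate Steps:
L = 1610
-20*L = -20*1610 = -32200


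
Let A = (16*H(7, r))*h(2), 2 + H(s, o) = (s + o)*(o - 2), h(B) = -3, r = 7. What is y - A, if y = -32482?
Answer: -29218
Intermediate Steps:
H(s, o) = -2 + (-2 + o)*(o + s) (H(s, o) = -2 + (s + o)*(o - 2) = -2 + (o + s)*(-2 + o) = -2 + (-2 + o)*(o + s))
A = -3264 (A = (16*(-2 + 7² - 2*7 - 2*7 + 7*7))*(-3) = (16*(-2 + 49 - 14 - 14 + 49))*(-3) = (16*68)*(-3) = 1088*(-3) = -3264)
y - A = -32482 - 1*(-3264) = -32482 + 3264 = -29218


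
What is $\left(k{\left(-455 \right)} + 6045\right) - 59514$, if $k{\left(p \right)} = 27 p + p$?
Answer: $-66209$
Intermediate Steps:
$k{\left(p \right)} = 28 p$
$\left(k{\left(-455 \right)} + 6045\right) - 59514 = \left(28 \left(-455\right) + 6045\right) - 59514 = \left(-12740 + 6045\right) - 59514 = -6695 - 59514 = -66209$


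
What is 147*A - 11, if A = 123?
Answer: 18070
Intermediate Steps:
147*A - 11 = 147*123 - 11 = 18081 - 11 = 18070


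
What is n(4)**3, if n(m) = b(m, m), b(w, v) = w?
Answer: 64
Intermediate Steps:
n(m) = m
n(4)**3 = 4**3 = 64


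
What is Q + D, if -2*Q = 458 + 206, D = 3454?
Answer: 3122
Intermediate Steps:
Q = -332 (Q = -(458 + 206)/2 = -½*664 = -332)
Q + D = -332 + 3454 = 3122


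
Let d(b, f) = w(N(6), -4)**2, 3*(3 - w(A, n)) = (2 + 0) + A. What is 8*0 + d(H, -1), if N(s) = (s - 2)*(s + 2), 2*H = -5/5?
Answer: 625/9 ≈ 69.444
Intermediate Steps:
H = -1/2 (H = (-5/5)/2 = (-5*1/5)/2 = (1/2)*(-1) = -1/2 ≈ -0.50000)
N(s) = (-2 + s)*(2 + s)
w(A, n) = 7/3 - A/3 (w(A, n) = 3 - ((2 + 0) + A)/3 = 3 - (2 + A)/3 = 3 + (-2/3 - A/3) = 7/3 - A/3)
d(b, f) = 625/9 (d(b, f) = (7/3 - (-4 + 6**2)/3)**2 = (7/3 - (-4 + 36)/3)**2 = (7/3 - 1/3*32)**2 = (7/3 - 32/3)**2 = (-25/3)**2 = 625/9)
8*0 + d(H, -1) = 8*0 + 625/9 = 0 + 625/9 = 625/9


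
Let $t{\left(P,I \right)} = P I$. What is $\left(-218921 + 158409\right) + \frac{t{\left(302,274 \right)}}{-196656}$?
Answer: $- \frac{2975032655}{49164} \approx -60512.0$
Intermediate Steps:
$t{\left(P,I \right)} = I P$
$\left(-218921 + 158409\right) + \frac{t{\left(302,274 \right)}}{-196656} = \left(-218921 + 158409\right) + \frac{274 \cdot 302}{-196656} = -60512 + 82748 \left(- \frac{1}{196656}\right) = -60512 - \frac{20687}{49164} = - \frac{2975032655}{49164}$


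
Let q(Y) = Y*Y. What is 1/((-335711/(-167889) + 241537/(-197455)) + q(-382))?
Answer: 33150522495/4837482580970492 ≈ 6.8528e-6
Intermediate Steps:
q(Y) = Y²
1/((-335711/(-167889) + 241537/(-197455)) + q(-382)) = 1/((-335711/(-167889) + 241537/(-197455)) + (-382)²) = 1/((-335711*(-1/167889) + 241537*(-1/197455)) + 145924) = 1/((335711/167889 - 241537/197455) + 145924) = 1/(25736410112/33150522495 + 145924) = 1/(4837482580970492/33150522495) = 33150522495/4837482580970492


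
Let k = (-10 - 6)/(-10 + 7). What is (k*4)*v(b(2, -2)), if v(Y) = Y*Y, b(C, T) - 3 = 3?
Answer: 768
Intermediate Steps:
b(C, T) = 6 (b(C, T) = 3 + 3 = 6)
v(Y) = Y²
k = 16/3 (k = -16/(-3) = -16*(-⅓) = 16/3 ≈ 5.3333)
(k*4)*v(b(2, -2)) = ((16/3)*4)*6² = (64/3)*36 = 768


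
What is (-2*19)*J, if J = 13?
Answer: -494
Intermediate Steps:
(-2*19)*J = -2*19*13 = -38*13 = -494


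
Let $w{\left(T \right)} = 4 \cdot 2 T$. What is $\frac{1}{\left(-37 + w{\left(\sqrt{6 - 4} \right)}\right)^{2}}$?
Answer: $\frac{1}{\left(37 - 8 \sqrt{2}\right)^{2}} \approx 0.0015156$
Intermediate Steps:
$w{\left(T \right)} = 8 T$
$\frac{1}{\left(-37 + w{\left(\sqrt{6 - 4} \right)}\right)^{2}} = \frac{1}{\left(-37 + 8 \sqrt{6 - 4}\right)^{2}} = \frac{1}{\left(-37 + 8 \sqrt{2}\right)^{2}}$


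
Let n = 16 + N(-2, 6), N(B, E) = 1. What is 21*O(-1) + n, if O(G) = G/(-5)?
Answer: 106/5 ≈ 21.200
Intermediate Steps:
O(G) = -G/5 (O(G) = G*(-⅕) = -G/5)
n = 17 (n = 16 + 1 = 17)
21*O(-1) + n = 21*(-⅕*(-1)) + 17 = 21*(⅕) + 17 = 21/5 + 17 = 106/5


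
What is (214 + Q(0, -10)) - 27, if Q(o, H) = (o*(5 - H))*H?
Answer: 187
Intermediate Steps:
Q(o, H) = H*o*(5 - H)
(214 + Q(0, -10)) - 27 = (214 - 10*0*(5 - 1*(-10))) - 27 = (214 - 10*0*(5 + 10)) - 27 = (214 - 10*0*15) - 27 = (214 + 0) - 27 = 214 - 27 = 187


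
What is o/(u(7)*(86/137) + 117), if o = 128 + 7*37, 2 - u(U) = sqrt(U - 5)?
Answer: 858960819/262457609 + 4559634*sqrt(2)/262457609 ≈ 3.2973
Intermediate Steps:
u(U) = 2 - sqrt(-5 + U) (u(U) = 2 - sqrt(U - 5) = 2 - sqrt(-5 + U))
o = 387 (o = 128 + 259 = 387)
o/(u(7)*(86/137) + 117) = 387/((2 - sqrt(-5 + 7))*(86/137) + 117) = 387/((2 - sqrt(2))*(86*(1/137)) + 117) = 387/((2 - sqrt(2))*(86/137) + 117) = 387/((172/137 - 86*sqrt(2)/137) + 117) = 387/(16201/137 - 86*sqrt(2)/137)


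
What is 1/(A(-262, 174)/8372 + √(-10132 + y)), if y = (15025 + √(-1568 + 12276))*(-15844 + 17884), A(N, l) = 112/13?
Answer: 1/(4/3887 + √(30640868 + 4080*√2677)) ≈ 0.00018004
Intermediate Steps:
A(N, l) = 112/13 (A(N, l) = 112*(1/13) = 112/13)
y = 30651000 + 4080*√2677 (y = (15025 + √10708)*2040 = (15025 + 2*√2677)*2040 = 30651000 + 4080*√2677 ≈ 3.0862e+7)
1/(A(-262, 174)/8372 + √(-10132 + y)) = 1/((112/13)/8372 + √(-10132 + (30651000 + 4080*√2677))) = 1/((112/13)*(1/8372) + √(30640868 + 4080*√2677)) = 1/(4/3887 + √(30640868 + 4080*√2677))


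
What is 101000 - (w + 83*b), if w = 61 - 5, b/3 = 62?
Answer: 85506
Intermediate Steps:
b = 186 (b = 3*62 = 186)
w = 56
101000 - (w + 83*b) = 101000 - (56 + 83*186) = 101000 - (56 + 15438) = 101000 - 1*15494 = 101000 - 15494 = 85506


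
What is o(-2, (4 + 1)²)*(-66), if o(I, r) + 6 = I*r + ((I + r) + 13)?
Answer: 1320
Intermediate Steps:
o(I, r) = 7 + I + r + I*r (o(I, r) = -6 + (I*r + ((I + r) + 13)) = -6 + (I*r + (13 + I + r)) = -6 + (13 + I + r + I*r) = 7 + I + r + I*r)
o(-2, (4 + 1)²)*(-66) = (7 - 2 + (4 + 1)² - 2*(4 + 1)²)*(-66) = (7 - 2 + 5² - 2*5²)*(-66) = (7 - 2 + 25 - 2*25)*(-66) = (7 - 2 + 25 - 50)*(-66) = -20*(-66) = 1320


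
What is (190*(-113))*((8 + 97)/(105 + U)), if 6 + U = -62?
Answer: -2254350/37 ≈ -60928.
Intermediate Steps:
U = -68 (U = -6 - 62 = -68)
(190*(-113))*((8 + 97)/(105 + U)) = (190*(-113))*((8 + 97)/(105 - 68)) = -2254350/37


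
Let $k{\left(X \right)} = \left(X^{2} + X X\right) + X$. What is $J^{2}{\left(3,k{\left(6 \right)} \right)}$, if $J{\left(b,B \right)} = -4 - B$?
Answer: $6724$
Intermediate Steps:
$k{\left(X \right)} = X + 2 X^{2}$ ($k{\left(X \right)} = \left(X^{2} + X^{2}\right) + X = 2 X^{2} + X = X + 2 X^{2}$)
$J^{2}{\left(3,k{\left(6 \right)} \right)} = \left(-4 - 6 \left(1 + 2 \cdot 6\right)\right)^{2} = \left(-4 - 6 \left(1 + 12\right)\right)^{2} = \left(-4 - 6 \cdot 13\right)^{2} = \left(-4 - 78\right)^{2} = \left(-82\right)^{2} = 6724$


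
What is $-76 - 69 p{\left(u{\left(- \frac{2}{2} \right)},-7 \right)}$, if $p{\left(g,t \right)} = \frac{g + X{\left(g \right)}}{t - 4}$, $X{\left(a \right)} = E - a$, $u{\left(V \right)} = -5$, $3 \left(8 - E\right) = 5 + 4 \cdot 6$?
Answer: $- \frac{951}{11} \approx -86.455$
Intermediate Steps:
$E = - \frac{5}{3}$ ($E = 8 - \frac{5 + 4 \cdot 6}{3} = 8 - \frac{5 + 24}{3} = 8 - \frac{29}{3} = - \frac{5}{3} \approx -1.6667$)
$X{\left(a \right)} = - \frac{5}{3} - a$
$p{\left(g,t \right)} = - \frac{5}{3 \left(-4 + t\right)}$ ($p{\left(g,t \right)} = \frac{g - \left(\frac{5}{3} + g\right)}{t - 4} = - \frac{5}{3 \left(-4 + t\right)}$)
$-76 - 69 p{\left(u{\left(- \frac{2}{2} \right)},-7 \right)} = -76 - 69 \left(- \frac{5}{-12 + 3 \left(-7\right)}\right) = -76 - 69 \left(- \frac{5}{-12 - 21}\right) = -76 - 69 \left(- \frac{5}{-33}\right) = -76 - 69 \left(\left(-5\right) \left(- \frac{1}{33}\right)\right) = -76 - \frac{115}{11} = - \frac{951}{11}$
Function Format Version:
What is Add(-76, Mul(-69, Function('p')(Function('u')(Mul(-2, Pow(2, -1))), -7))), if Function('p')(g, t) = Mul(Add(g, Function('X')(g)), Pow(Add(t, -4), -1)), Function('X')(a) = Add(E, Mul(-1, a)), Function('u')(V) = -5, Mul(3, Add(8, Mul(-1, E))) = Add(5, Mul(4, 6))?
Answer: Rational(-951, 11) ≈ -86.455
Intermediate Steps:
E = Rational(-5, 3) (E = Add(8, Mul(Rational(-1, 3), Add(5, Mul(4, 6)))) = Add(8, Mul(Rational(-1, 3), Add(5, 24))) = Add(8, Mul(Rational(-1, 3), 29)) = Add(8, Rational(-29, 3)) = Rational(-5, 3) ≈ -1.6667)
Function('X')(a) = Add(Rational(-5, 3), Mul(-1, a))
Function('p')(g, t) = Mul(Rational(-5, 3), Pow(Add(-4, t), -1)) (Function('p')(g, t) = Mul(Add(g, Add(Rational(-5, 3), Mul(-1, g))), Pow(Add(t, -4), -1)) = Mul(Rational(-5, 3), Pow(Add(-4, t), -1)))
Add(-76, Mul(-69, Function('p')(Function('u')(Mul(-2, Pow(2, -1))), -7))) = Add(-76, Mul(-69, Mul(-5, Pow(Add(-12, Mul(3, -7)), -1)))) = Add(-76, Mul(-69, Mul(-5, Pow(Add(-12, -21), -1)))) = Add(-76, Mul(-69, Mul(-5, Pow(-33, -1)))) = Add(-76, Mul(-69, Mul(-5, Rational(-1, 33)))) = Add(-76, Mul(-69, Rational(5, 33))) = Add(-76, Rational(-115, 11)) = Rational(-951, 11)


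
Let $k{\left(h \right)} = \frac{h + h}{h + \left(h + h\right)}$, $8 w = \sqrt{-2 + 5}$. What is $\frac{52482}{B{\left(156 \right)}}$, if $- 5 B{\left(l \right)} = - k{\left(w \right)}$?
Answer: $393615$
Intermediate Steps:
$w = \frac{\sqrt{3}}{8}$ ($w = \frac{\sqrt{-2 + 5}}{8} = \frac{\sqrt{3}}{8} \approx 0.21651$)
$k{\left(h \right)} = \frac{2}{3}$ ($k{\left(h \right)} = \frac{2 h}{h + 2 h} = \frac{2 h}{3 h} = 2 h \frac{1}{3 h} = \frac{2}{3}$)
$B{\left(l \right)} = \frac{2}{15}$ ($B{\left(l \right)} = - \frac{\left(-1\right) \frac{2}{3}}{5} = \left(- \frac{1}{5}\right) \left(- \frac{2}{3}\right) = \frac{2}{15}$)
$\frac{52482}{B{\left(156 \right)}} = \frac{52482}{\frac{2}{15}} = 52482 \cdot \frac{15}{2} = 393615$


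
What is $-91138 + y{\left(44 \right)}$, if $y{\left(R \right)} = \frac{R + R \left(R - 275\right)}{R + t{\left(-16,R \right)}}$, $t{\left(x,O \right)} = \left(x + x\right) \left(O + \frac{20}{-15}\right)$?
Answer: $- \frac{90310168}{991} \approx -91130.0$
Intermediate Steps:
$t{\left(x,O \right)} = 2 x \left(- \frac{4}{3} + O\right)$ ($t{\left(x,O \right)} = 2 x \left(O + 20 \left(- \frac{1}{15}\right)\right) = 2 x \left(O - \frac{4}{3}\right) = 2 x \left(- \frac{4}{3} + O\right)$)
$y{\left(R \right)} = \frac{R + R \left(-275 + R\right)}{\frac{128}{3} - 31 R}$ ($y{\left(R \right)} = \frac{R + R \left(R - 275\right)}{R + \frac{2}{3} \left(-16\right) \left(-4 + 3 R\right)} = \frac{R + R \left(-275 + R\right)}{R - \left(- \frac{128}{3} + 32 R\right)} = \frac{R + R \left(-275 + R\right)}{\frac{128}{3} - 31 R}$)
$-91138 + y{\left(44 \right)} = -91138 + 3 \cdot 44 \frac{1}{128 - 4092} \left(-274 + 44\right) = -91138 + 3 \cdot 44 \frac{1}{128 - 4092} \left(-230\right) = -91138 + 3 \cdot 44 \frac{1}{-3964} \left(-230\right) = -91138 + 3 \cdot 44 \left(- \frac{1}{3964}\right) \left(-230\right) = -91138 + \frac{7590}{991} = - \frac{90310168}{991}$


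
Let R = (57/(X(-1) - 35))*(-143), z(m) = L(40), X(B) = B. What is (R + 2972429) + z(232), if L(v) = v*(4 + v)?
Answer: 35692985/12 ≈ 2.9744e+6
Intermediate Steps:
z(m) = 1760 (z(m) = 40*(4 + 40) = 40*44 = 1760)
R = 2717/12 (R = (57/(-1 - 35))*(-143) = (57/(-36))*(-143) = (57*(-1/36))*(-143) = -19/12*(-143) = 2717/12 ≈ 226.42)
(R + 2972429) + z(232) = (2717/12 + 2972429) + 1760 = 35671865/12 + 1760 = 35692985/12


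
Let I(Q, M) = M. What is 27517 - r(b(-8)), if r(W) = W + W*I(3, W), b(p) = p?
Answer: 27461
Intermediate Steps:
r(W) = W + W² (r(W) = W + W*W = W + W²)
27517 - r(b(-8)) = 27517 - (-8)*(1 - 8) = 27517 - (-8)*(-7) = 27517 - 1*56 = 27517 - 56 = 27461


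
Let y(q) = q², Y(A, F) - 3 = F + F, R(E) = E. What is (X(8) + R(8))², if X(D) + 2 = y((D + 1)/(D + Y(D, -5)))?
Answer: 7569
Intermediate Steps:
Y(A, F) = 3 + 2*F (Y(A, F) = 3 + (F + F) = 3 + 2*F)
X(D) = -2 + (1 + D)²/(-7 + D)² (X(D) = -2 + ((D + 1)/(D + (3 + 2*(-5))))² = -2 + ((1 + D)/(D + (3 - 10)))² = -2 + ((1 + D)/(D - 7))² = -2 + ((1 + D)/(-7 + D))² = -2 + (1 + D)²/(-7 + D)²)
(X(8) + R(8))² = ((-2 + (1 + 8)²/(-7 + 8)²) + 8)² = ((-2 + 9²/1²) + 8)² = ((-2 + 81*1) + 8)² = ((-2 + 81) + 8)² = (79 + 8)² = 87² = 7569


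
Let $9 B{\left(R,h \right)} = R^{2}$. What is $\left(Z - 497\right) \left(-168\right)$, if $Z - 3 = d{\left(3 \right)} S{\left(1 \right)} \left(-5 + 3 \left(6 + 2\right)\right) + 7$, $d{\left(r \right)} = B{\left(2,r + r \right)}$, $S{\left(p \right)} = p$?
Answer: $\frac{241192}{3} \approx 80397.0$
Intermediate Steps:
$B{\left(R,h \right)} = \frac{R^{2}}{9}$
$d{\left(r \right)} = \frac{4}{9}$ ($d{\left(r \right)} = \frac{2^{2}}{9} = \frac{1}{9} \cdot 4 = \frac{4}{9}$)
$Z = \frac{166}{9}$ ($Z = 3 + \left(\frac{4 \cdot 1 \left(-5 + 3 \left(6 + 2\right)\right)}{9} + 7\right) = 3 + \left(\frac{4 \cdot 1 \left(-5 + 3 \cdot 8\right)}{9} + 7\right) = 3 + \left(\frac{4 \cdot 1 \left(-5 + 24\right)}{9} + 7\right) = 3 + \left(\frac{4 \cdot 1 \cdot 19}{9} + 7\right) = 3 + \left(\frac{4}{9} \cdot 19 + 7\right) = 3 + \left(\frac{76}{9} + 7\right) = 3 + \frac{139}{9} = \frac{166}{9} \approx 18.444$)
$\left(Z - 497\right) \left(-168\right) = \left(\frac{166}{9} - 497\right) \left(-168\right) = \left(- \frac{4307}{9}\right) \left(-168\right) = \frac{241192}{3}$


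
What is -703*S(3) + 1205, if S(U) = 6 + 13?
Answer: -12152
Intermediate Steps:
S(U) = 19
-703*S(3) + 1205 = -703*19 + 1205 = -13357 + 1205 = -12152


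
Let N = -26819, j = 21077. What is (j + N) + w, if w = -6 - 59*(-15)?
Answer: -4863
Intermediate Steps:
w = 879 (w = -6 + 885 = 879)
(j + N) + w = (21077 - 26819) + 879 = -5742 + 879 = -4863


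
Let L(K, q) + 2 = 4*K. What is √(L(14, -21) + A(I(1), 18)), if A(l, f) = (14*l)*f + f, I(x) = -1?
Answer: 6*I*√5 ≈ 13.416*I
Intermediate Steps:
L(K, q) = -2 + 4*K
A(l, f) = f + 14*f*l (A(l, f) = 14*f*l + f = f + 14*f*l)
√(L(14, -21) + A(I(1), 18)) = √((-2 + 4*14) + 18*(1 + 14*(-1))) = √((-2 + 56) + 18*(1 - 14)) = √(54 + 18*(-13)) = √(54 - 234) = √(-180) = 6*I*√5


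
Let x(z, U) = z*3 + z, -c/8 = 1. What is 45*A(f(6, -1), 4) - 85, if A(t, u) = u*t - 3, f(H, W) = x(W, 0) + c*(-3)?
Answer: 3380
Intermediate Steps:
c = -8 (c = -8*1 = -8)
x(z, U) = 4*z (x(z, U) = 3*z + z = 4*z)
f(H, W) = 24 + 4*W (f(H, W) = 4*W - 8*(-3) = 4*W + 24 = 24 + 4*W)
A(t, u) = -3 + t*u (A(t, u) = t*u - 3 = -3 + t*u)
45*A(f(6, -1), 4) - 85 = 45*(-3 + (24 + 4*(-1))*4) - 85 = 45*(-3 + (24 - 4)*4) - 85 = 45*(-3 + 20*4) - 85 = 45*(-3 + 80) - 85 = 45*77 - 85 = 3465 - 85 = 3380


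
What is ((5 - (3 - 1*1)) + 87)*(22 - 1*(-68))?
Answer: 8100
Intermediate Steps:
((5 - (3 - 1*1)) + 87)*(22 - 1*(-68)) = ((5 - (3 - 1)) + 87)*(22 + 68) = ((5 - 1*2) + 87)*90 = ((5 - 2) + 87)*90 = (3 + 87)*90 = 90*90 = 8100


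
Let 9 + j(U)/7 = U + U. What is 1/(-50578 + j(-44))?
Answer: -1/51257 ≈ -1.9510e-5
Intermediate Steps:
j(U) = -63 + 14*U (j(U) = -63 + 7*(U + U) = -63 + 7*(2*U) = -63 + 14*U)
1/(-50578 + j(-44)) = 1/(-50578 + (-63 + 14*(-44))) = 1/(-50578 + (-63 - 616)) = 1/(-50578 - 679) = 1/(-51257) = -1/51257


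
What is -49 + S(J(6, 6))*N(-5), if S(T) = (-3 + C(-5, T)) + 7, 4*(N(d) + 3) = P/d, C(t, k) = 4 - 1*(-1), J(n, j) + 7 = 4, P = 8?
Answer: -398/5 ≈ -79.600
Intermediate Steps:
J(n, j) = -3 (J(n, j) = -7 + 4 = -3)
C(t, k) = 5 (C(t, k) = 4 + 1 = 5)
N(d) = -3 + 2/d (N(d) = -3 + (8/d)/4 = -3 + 2/d)
S(T) = 9 (S(T) = (-3 + 5) + 7 = 2 + 7 = 9)
-49 + S(J(6, 6))*N(-5) = -49 + 9*(-3 + 2/(-5)) = -49 + 9*(-3 + 2*(-⅕)) = -49 + 9*(-3 - ⅖) = -49 + 9*(-17/5) = -49 - 153/5 = -398/5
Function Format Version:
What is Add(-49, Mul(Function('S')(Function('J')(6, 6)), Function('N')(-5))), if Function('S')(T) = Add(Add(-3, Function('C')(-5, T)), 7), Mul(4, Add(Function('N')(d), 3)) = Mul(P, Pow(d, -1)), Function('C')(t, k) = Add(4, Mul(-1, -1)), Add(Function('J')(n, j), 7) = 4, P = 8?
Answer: Rational(-398, 5) ≈ -79.600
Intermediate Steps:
Function('J')(n, j) = -3 (Function('J')(n, j) = Add(-7, 4) = -3)
Function('C')(t, k) = 5 (Function('C')(t, k) = Add(4, 1) = 5)
Function('N')(d) = Add(-3, Mul(2, Pow(d, -1))) (Function('N')(d) = Add(-3, Mul(Rational(1, 4), Mul(8, Pow(d, -1)))) = Add(-3, Mul(2, Pow(d, -1))))
Function('S')(T) = 9 (Function('S')(T) = Add(Add(-3, 5), 7) = Add(2, 7) = 9)
Add(-49, Mul(Function('S')(Function('J')(6, 6)), Function('N')(-5))) = Add(-49, Mul(9, Add(-3, Mul(2, Pow(-5, -1))))) = Add(-49, Mul(9, Add(-3, Mul(2, Rational(-1, 5))))) = Add(-49, Mul(9, Add(-3, Rational(-2, 5)))) = Add(-49, Mul(9, Rational(-17, 5))) = Add(-49, Rational(-153, 5)) = Rational(-398, 5)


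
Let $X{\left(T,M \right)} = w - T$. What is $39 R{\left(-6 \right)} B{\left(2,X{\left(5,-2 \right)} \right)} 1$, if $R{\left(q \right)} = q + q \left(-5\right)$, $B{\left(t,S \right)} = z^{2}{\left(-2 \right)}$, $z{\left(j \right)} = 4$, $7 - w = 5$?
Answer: $14976$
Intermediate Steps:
$w = 2$ ($w = 7 - 5 = 2$)
$X{\left(T,M \right)} = 2 - T$
$B{\left(t,S \right)} = 16$ ($B{\left(t,S \right)} = 4^{2} = 16$)
$R{\left(q \right)} = - 4 q$ ($R{\left(q \right)} = q - 5 q = - 4 q$)
$39 R{\left(-6 \right)} B{\left(2,X{\left(5,-2 \right)} \right)} 1 = 39 \left(\left(-4\right) \left(-6\right)\right) 16 \cdot 1 = 39 \cdot 24 \cdot 16 = 936 \cdot 16 = 14976$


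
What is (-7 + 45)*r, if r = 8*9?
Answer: 2736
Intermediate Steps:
r = 72
(-7 + 45)*r = (-7 + 45)*72 = 38*72 = 2736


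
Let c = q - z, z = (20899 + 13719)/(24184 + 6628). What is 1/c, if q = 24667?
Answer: 15406/380002493 ≈ 4.0542e-5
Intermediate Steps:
z = 17309/15406 (z = 34618/30812 = 34618*(1/30812) = 17309/15406 ≈ 1.1235)
c = 380002493/15406 (c = 24667 - 1*17309/15406 = 24667 - 17309/15406 = 380002493/15406 ≈ 24666.)
1/c = 1/(380002493/15406) = 15406/380002493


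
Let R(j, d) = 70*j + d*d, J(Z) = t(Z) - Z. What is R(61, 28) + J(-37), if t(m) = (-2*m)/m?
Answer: 5089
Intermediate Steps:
t(m) = -2
J(Z) = -2 - Z
R(j, d) = d**2 + 70*j (R(j, d) = 70*j + d**2 = d**2 + 70*j)
R(61, 28) + J(-37) = (28**2 + 70*61) + (-2 - 1*(-37)) = (784 + 4270) + (-2 + 37) = 5054 + 35 = 5089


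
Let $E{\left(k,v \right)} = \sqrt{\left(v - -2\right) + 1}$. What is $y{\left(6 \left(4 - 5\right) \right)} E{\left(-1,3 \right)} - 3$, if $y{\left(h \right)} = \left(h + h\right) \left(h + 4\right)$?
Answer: $-3 + 24 \sqrt{6} \approx 55.788$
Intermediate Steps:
$E{\left(k,v \right)} = \sqrt{3 + v}$ ($E{\left(k,v \right)} = \sqrt{\left(v + 2\right) + 1} = \sqrt{\left(2 + v\right) + 1} = \sqrt{3 + v}$)
$y{\left(h \right)} = 2 h \left(4 + h\right)$
$y{\left(6 \left(4 - 5\right) \right)} E{\left(-1,3 \right)} - 3 = 2 \cdot 6 \left(4 - 5\right) \left(4 + 6 \left(4 - 5\right)\right) \sqrt{3 + 3} - 3 = 2 \cdot 6 \left(4 - 5\right) \left(4 + 6 \left(4 - 5\right)\right) \sqrt{6} - 3 = 2 \cdot 6 \left(-1\right) \left(4 + 6 \left(-1\right)\right) \sqrt{6} - 3 = 2 \left(-6\right) \left(4 - 6\right) \sqrt{6} - 3 = 2 \left(-6\right) \left(-2\right) \sqrt{6} - 3 = 24 \sqrt{6} - 3 = -3 + 24 \sqrt{6}$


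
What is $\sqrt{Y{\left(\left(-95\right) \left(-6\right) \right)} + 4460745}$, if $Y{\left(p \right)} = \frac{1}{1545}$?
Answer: $\frac{\sqrt{10647909835170}}{1545} \approx 2112.0$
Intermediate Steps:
$Y{\left(p \right)} = \frac{1}{1545}$
$\sqrt{Y{\left(\left(-95\right) \left(-6\right) \right)} + 4460745} = \sqrt{\frac{1}{1545} + 4460745} = \sqrt{\frac{6891851026}{1545}} = \frac{\sqrt{10647909835170}}{1545}$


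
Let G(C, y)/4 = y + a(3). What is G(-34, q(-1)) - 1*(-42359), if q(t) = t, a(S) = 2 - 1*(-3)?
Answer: 42375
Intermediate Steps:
a(S) = 5 (a(S) = 2 + 3 = 5)
G(C, y) = 20 + 4*y (G(C, y) = 4*(y + 5) = 4*(5 + y) = 20 + 4*y)
G(-34, q(-1)) - 1*(-42359) = (20 + 4*(-1)) - 1*(-42359) = (20 - 4) + 42359 = 16 + 42359 = 42375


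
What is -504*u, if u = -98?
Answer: 49392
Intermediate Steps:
-504*u = -504*(-98) = 49392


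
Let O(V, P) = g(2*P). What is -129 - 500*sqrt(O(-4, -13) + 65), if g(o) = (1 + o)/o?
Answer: -129 - 1750*sqrt(910)/13 ≈ -4189.8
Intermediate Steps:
g(o) = (1 + o)/o
O(V, P) = (1 + 2*P)/(2*P) (O(V, P) = (1 + 2*P)/((2*P)) = (1/(2*P))*(1 + 2*P) = (1 + 2*P)/(2*P))
-129 - 500*sqrt(O(-4, -13) + 65) = -129 - 500*sqrt((1/2 - 13)/(-13) + 65) = -129 - 500*sqrt(-1/13*(-25/2) + 65) = -129 - 500*sqrt(25/26 + 65) = -129 - 1750*sqrt(910)/13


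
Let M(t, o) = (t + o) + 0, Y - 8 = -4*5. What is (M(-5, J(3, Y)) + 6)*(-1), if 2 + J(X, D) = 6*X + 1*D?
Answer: -5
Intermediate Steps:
Y = -12 (Y = 8 - 4*5 = 8 - 20 = -12)
J(X, D) = -2 + D + 6*X (J(X, D) = -2 + (6*X + 1*D) = -2 + (6*X + D) = -2 + (D + 6*X) = -2 + D + 6*X)
M(t, o) = o + t (M(t, o) = (o + t) + 0 = o + t)
(M(-5, J(3, Y)) + 6)*(-1) = (((-2 - 12 + 6*3) - 5) + 6)*(-1) = (((-2 - 12 + 18) - 5) + 6)*(-1) = ((4 - 5) + 6)*(-1) = (-1 + 6)*(-1) = 5*(-1) = -5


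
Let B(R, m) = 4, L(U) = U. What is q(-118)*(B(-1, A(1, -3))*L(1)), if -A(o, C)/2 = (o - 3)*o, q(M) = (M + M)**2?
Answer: 222784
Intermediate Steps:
q(M) = 4*M**2 (q(M) = (2*M)**2 = 4*M**2)
A(o, C) = -2*o*(-3 + o) (A(o, C) = -2*(o - 3)*o = -2*(-3 + o)*o = -2*o*(-3 + o))
q(-118)*(B(-1, A(1, -3))*L(1)) = (4*(-118)**2)*(4*1) = (4*13924)*4 = 55696*4 = 222784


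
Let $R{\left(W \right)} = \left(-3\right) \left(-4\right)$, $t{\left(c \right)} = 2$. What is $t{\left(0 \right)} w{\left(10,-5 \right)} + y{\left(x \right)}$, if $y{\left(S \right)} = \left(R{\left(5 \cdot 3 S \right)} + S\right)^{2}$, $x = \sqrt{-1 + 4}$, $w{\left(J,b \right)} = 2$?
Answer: $151 + 24 \sqrt{3} \approx 192.57$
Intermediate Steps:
$R{\left(W \right)} = 12$
$x = \sqrt{3} \approx 1.732$
$y{\left(S \right)} = \left(12 + S\right)^{2}$
$t{\left(0 \right)} w{\left(10,-5 \right)} + y{\left(x \right)} = 2 \cdot 2 + \left(12 + \sqrt{3}\right)^{2} = 4 + \left(12 + \sqrt{3}\right)^{2}$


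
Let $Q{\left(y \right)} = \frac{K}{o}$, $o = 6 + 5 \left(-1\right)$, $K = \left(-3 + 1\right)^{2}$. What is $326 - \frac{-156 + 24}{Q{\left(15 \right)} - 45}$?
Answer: $\frac{13234}{41} \approx 322.78$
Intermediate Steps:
$K = 4$ ($K = \left(-2\right)^{2} = 4$)
$o = 1$ ($o = 6 - 5 = 1$)
$Q{\left(y \right)} = 4$ ($Q{\left(y \right)} = \frac{4}{1} = 4 \cdot 1 = 4$)
$326 - \frac{-156 + 24}{Q{\left(15 \right)} - 45} = 326 - \frac{-156 + 24}{4 - 45} = 326 - - \frac{132}{-41} = 326 - \left(-132\right) \left(- \frac{1}{41}\right) = 326 - \frac{132}{41} = \frac{13234}{41}$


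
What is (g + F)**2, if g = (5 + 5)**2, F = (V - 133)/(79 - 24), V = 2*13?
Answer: 29084449/3025 ≈ 9614.7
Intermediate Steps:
V = 26
F = -107/55 (F = (26 - 133)/(79 - 24) = -107/55 ≈ -1.9455)
g = 100 (g = 10**2 = 100)
(g + F)**2 = (100 - 107/55)**2 = (5393/55)**2 = 29084449/3025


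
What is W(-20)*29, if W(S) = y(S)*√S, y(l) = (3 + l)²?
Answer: 16762*I*√5 ≈ 37481.0*I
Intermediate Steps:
W(S) = √S*(3 + S)² (W(S) = (3 + S)²*√S = √S*(3 + S)²)
W(-20)*29 = (√(-20)*(3 - 20)²)*29 = ((2*I*√5)*(-17)²)*29 = ((2*I*√5)*289)*29 = (578*I*√5)*29 = 16762*I*√5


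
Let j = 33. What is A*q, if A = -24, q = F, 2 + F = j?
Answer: -744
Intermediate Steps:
F = 31 (F = -2 + 33 = 31)
q = 31
A*q = -24*31 = -744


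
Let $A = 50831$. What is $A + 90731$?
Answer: $141562$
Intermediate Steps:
$A + 90731 = 50831 + 90731 = 141562$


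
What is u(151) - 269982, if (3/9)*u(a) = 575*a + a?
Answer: -9054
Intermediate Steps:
u(a) = 1728*a (u(a) = 3*(575*a + a) = 3*(576*a) = 1728*a)
u(151) - 269982 = 1728*151 - 269982 = 260928 - 269982 = -9054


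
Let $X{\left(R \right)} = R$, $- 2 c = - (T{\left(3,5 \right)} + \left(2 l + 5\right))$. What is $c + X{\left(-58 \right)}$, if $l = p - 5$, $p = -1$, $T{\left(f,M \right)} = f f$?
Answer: $-57$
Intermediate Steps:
$T{\left(f,M \right)} = f^{2}$
$l = -6$ ($l = -1 - 5 = -6$)
$c = 1$ ($c = - \frac{\left(-1\right) \left(3^{2} + \left(2 \left(-6\right) + 5\right)\right)}{2} = - \frac{\left(-1\right) \left(9 + \left(-12 + 5\right)\right)}{2} = - \frac{\left(-1\right) \left(9 - 7\right)}{2} = - \frac{\left(-1\right) 2}{2} = \left(- \frac{1}{2}\right) \left(-2\right) = 1$)
$c + X{\left(-58 \right)} = 1 - 58 = -57$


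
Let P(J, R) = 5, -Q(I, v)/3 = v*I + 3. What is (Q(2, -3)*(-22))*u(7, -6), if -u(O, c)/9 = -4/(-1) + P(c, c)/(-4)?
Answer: 9801/2 ≈ 4900.5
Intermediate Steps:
Q(I, v) = -9 - 3*I*v (Q(I, v) = -3*(v*I + 3) = -3*(I*v + 3) = -3*(3 + I*v) = -9 - 3*I*v)
u(O, c) = -99/4 (u(O, c) = -9*(-4/(-1) + 5/(-4)) = -9*(-4*(-1) + 5*(-1/4)) = -9*(4 - 5/4) = -9*11/4 = -99/4)
(Q(2, -3)*(-22))*u(7, -6) = ((-9 - 3*2*(-3))*(-22))*(-99/4) = ((-9 + 18)*(-22))*(-99/4) = (9*(-22))*(-99/4) = -198*(-99/4) = 9801/2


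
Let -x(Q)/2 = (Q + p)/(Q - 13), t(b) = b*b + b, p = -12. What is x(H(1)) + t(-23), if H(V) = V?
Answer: 3025/6 ≈ 504.17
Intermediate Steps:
t(b) = b + b**2 (t(b) = b**2 + b = b + b**2)
x(Q) = -2*(-12 + Q)/(-13 + Q) (x(Q) = -2*(Q - 12)/(Q - 13) = -2*(-12 + Q)/(-13 + Q))
x(H(1)) + t(-23) = 2*(12 - 1*1)/(-13 + 1) - 23*(1 - 23) = 2*(12 - 1)/(-12) - 23*(-22) = 2*(-1/12)*11 + 506 = -11/6 + 506 = 3025/6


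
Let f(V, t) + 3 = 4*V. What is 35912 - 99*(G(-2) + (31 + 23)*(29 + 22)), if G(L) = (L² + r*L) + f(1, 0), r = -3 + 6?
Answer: -236635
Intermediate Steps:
f(V, t) = -3 + 4*V
r = 3
G(L) = 1 + L² + 3*L (G(L) = (L² + 3*L) + (-3 + 4*1) = (L² + 3*L) + (-3 + 4) = (L² + 3*L) + 1 = 1 + L² + 3*L)
35912 - 99*(G(-2) + (31 + 23)*(29 + 22)) = 35912 - 99*((1 + (-2)² + 3*(-2)) + (31 + 23)*(29 + 22)) = 35912 - 99*((1 + 4 - 6) + 54*51) = 35912 - 99*(-1 + 2754) = 35912 - 99*2753 = 35912 - 272547 = -236635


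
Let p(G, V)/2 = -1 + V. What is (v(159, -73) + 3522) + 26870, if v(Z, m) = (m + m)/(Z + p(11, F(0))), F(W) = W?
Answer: 4771398/157 ≈ 30391.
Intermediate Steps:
p(G, V) = -2 + 2*V (p(G, V) = 2*(-1 + V) = -2 + 2*V)
v(Z, m) = 2*m/(-2 + Z) (v(Z, m) = (m + m)/(Z + (-2 + 2*0)) = (2*m)/(Z + (-2 + 0)) = (2*m)/(Z - 2) = (2*m)/(-2 + Z) = 2*m/(-2 + Z))
(v(159, -73) + 3522) + 26870 = (2*(-73)/(-2 + 159) + 3522) + 26870 = (2*(-73)/157 + 3522) + 26870 = (2*(-73)*(1/157) + 3522) + 26870 = (-146/157 + 3522) + 26870 = 552808/157 + 26870 = 4771398/157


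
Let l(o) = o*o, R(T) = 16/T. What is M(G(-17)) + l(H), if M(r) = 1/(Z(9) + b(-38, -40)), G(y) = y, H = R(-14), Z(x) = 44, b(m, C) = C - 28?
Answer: 1487/1176 ≈ 1.2645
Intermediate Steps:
b(m, C) = -28 + C
H = -8/7 (H = 16/(-14) = 16*(-1/14) = -8/7 ≈ -1.1429)
l(o) = o²
M(r) = -1/24 (M(r) = 1/(44 + (-28 - 40)) = 1/(44 - 68) = 1/(-24) = -1/24)
M(G(-17)) + l(H) = -1/24 + (-8/7)² = -1/24 + 64/49 = 1487/1176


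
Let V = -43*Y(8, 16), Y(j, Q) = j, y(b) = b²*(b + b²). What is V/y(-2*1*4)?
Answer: -43/448 ≈ -0.095982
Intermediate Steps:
V = -344 (V = -43*8 = -344)
V/y(-2*1*4) = -344*(-1/(512*(1 - 2*1*4))) = -344*(-1/(512*(1 - 2*4))) = -344*(-1/(512*(1 - 8))) = -344/((-512*(-7))) = -344/3584 = -344*1/3584 = -43/448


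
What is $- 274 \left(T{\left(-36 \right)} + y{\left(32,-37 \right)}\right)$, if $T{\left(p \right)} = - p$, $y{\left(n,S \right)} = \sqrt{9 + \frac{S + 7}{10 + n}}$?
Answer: $-9864 - \frac{274 \sqrt{406}}{7} \approx -10653.0$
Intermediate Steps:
$y{\left(n,S \right)} = \sqrt{9 + \frac{7 + S}{10 + n}}$
$- 274 \left(T{\left(-36 \right)} + y{\left(32,-37 \right)}\right) = - 274 \left(\left(-1\right) \left(-36\right) + \sqrt{\frac{97 - 37 + 9 \cdot 32}{10 + 32}}\right) = - 274 \left(36 + \sqrt{\frac{97 - 37 + 288}{42}}\right) = - 274 \left(36 + \sqrt{\frac{1}{42} \cdot 348}\right) = - 274 \left(36 + \sqrt{\frac{58}{7}}\right) = - 274 \left(36 + \frac{\sqrt{406}}{7}\right) = -9864 - \frac{274 \sqrt{406}}{7}$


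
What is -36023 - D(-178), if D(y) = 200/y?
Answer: -3205947/89 ≈ -36022.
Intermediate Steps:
-36023 - D(-178) = -36023 - 200/(-178) = -36023 - 200*(-1)/178 = -36023 - 1*(-100/89) = -36023 + 100/89 = -3205947/89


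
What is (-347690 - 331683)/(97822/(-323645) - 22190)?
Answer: 219875674585/7181780372 ≈ 30.616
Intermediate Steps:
(-347690 - 331683)/(97822/(-323645) - 22190) = -679373/(97822*(-1/323645) - 22190) = -679373/(-97822/323645 - 22190) = -679373/(-7181780372/323645) = -679373*(-323645/7181780372) = 219875674585/7181780372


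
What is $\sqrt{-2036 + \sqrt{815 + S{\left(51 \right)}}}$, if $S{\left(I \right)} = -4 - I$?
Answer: $\sqrt{-2036 + 2 \sqrt{190}} \approx 44.816 i$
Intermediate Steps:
$\sqrt{-2036 + \sqrt{815 + S{\left(51 \right)}}} = \sqrt{-2036 + \sqrt{815 - 55}} = \sqrt{-2036 + \sqrt{760}} = \sqrt{-2036 + 2 \sqrt{190}}$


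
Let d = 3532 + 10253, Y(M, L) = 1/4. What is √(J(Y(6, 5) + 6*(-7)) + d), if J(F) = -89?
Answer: 8*√214 ≈ 117.03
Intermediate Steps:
Y(M, L) = ¼
d = 13785
√(J(Y(6, 5) + 6*(-7)) + d) = √(-89 + 13785) = √13696 = 8*√214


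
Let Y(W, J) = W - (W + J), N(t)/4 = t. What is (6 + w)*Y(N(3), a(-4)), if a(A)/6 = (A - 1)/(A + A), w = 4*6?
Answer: -225/2 ≈ -112.50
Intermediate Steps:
N(t) = 4*t
w = 24
a(A) = 3*(-1 + A)/A (a(A) = 6*((A - 1)/(A + A)) = 6*((-1 + A)/((2*A))) = 6*((-1 + A)*(1/(2*A))) = 6*((-1 + A)/(2*A)) = 3*(-1 + A)/A)
Y(W, J) = -J (Y(W, J) = W - (J + W) = W + (-J - W) = -J)
(6 + w)*Y(N(3), a(-4)) = (6 + 24)*(-(3 - 3/(-4))) = 30*(-(3 - 3*(-1/4))) = 30*(-(3 + 3/4)) = 30*(-1*15/4) = 30*(-15/4) = -225/2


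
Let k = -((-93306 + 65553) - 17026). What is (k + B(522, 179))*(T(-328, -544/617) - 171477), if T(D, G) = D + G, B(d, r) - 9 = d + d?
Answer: -4858385823528/617 ≈ -7.8742e+9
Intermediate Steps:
B(d, r) = 9 + 2*d (B(d, r) = 9 + (d + d) = 9 + 2*d)
k = 44779 (k = -(-27753 - 17026) = -1*(-44779) = 44779)
(k + B(522, 179))*(T(-328, -544/617) - 171477) = (44779 + (9 + 2*522))*((-328 - 544/617) - 171477) = (44779 + (9 + 1044))*((-328 - 544*1/617) - 171477) = (44779 + 1053)*((-328 - 544/617) - 171477) = 45832*(-202920/617 - 171477) = 45832*(-106004229/617) = -4858385823528/617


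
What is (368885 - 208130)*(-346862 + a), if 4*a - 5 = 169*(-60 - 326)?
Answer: -233525091135/4 ≈ -5.8381e+10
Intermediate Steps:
a = -65229/4 (a = 5/4 + (169*(-60 - 326))/4 = 5/4 + (169*(-386))/4 = 5/4 + (¼)*(-65234) = 5/4 - 32617/2 = -65229/4 ≈ -16307.)
(368885 - 208130)*(-346862 + a) = (368885 - 208130)*(-346862 - 65229/4) = 160755*(-1452677/4) = -233525091135/4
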